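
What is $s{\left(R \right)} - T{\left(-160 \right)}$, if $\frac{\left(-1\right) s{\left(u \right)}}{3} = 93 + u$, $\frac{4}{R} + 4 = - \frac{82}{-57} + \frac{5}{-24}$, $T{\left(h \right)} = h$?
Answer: $- \frac{48275}{421} \approx -114.67$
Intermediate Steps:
$R = - \frac{608}{421}$ ($R = \frac{4}{-4 + \left(- \frac{82}{-57} + \frac{5}{-24}\right)} = \frac{4}{-4 + \left(\left(-82\right) \left(- \frac{1}{57}\right) + 5 \left(- \frac{1}{24}\right)\right)} = \frac{4}{-4 + \left(\frac{82}{57} - \frac{5}{24}\right)} = \frac{4}{-4 + \frac{187}{152}} = \frac{4}{- \frac{421}{152}} = 4 \left(- \frac{152}{421}\right) = - \frac{608}{421} \approx -1.4442$)
$s{\left(u \right)} = -279 - 3 u$ ($s{\left(u \right)} = - 3 \left(93 + u\right) = -279 - 3 u$)
$s{\left(R \right)} - T{\left(-160 \right)} = \left(-279 - - \frac{1824}{421}\right) - -160 = \left(-279 + \frac{1824}{421}\right) + 160 = - \frac{115635}{421} + 160 = - \frac{48275}{421}$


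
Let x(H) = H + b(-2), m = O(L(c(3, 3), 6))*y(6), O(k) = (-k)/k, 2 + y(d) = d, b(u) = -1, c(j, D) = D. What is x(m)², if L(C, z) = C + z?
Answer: 25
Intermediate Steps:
y(d) = -2 + d
O(k) = -1
m = -4 (m = -(-2 + 6) = -1*4 = -4)
x(H) = -1 + H (x(H) = H - 1 = -1 + H)
x(m)² = (-1 - 4)² = (-5)² = 25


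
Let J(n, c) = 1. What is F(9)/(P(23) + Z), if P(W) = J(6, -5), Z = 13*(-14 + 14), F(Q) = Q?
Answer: 9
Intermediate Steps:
Z = 0 (Z = 13*0 = 0)
P(W) = 1
F(9)/(P(23) + Z) = 9/(1 + 0) = 9/1 = 1*9 = 9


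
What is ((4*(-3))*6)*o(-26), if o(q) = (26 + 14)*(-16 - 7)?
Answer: 66240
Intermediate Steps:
o(q) = -920 (o(q) = 40*(-23) = -920)
((4*(-3))*6)*o(-26) = ((4*(-3))*6)*(-920) = -12*6*(-920) = -72*(-920) = 66240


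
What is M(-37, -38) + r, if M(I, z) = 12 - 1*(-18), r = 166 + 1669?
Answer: 1865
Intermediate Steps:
r = 1835
M(I, z) = 30 (M(I, z) = 12 + 18 = 30)
M(-37, -38) + r = 30 + 1835 = 1865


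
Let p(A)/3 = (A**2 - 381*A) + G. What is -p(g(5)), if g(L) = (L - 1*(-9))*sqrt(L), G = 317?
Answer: -3891 + 16002*sqrt(5) ≈ 31891.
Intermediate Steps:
g(L) = sqrt(L)*(9 + L) (g(L) = (L + 9)*sqrt(L) = (9 + L)*sqrt(L) = sqrt(L)*(9 + L))
p(A) = 951 - 1143*A + 3*A**2 (p(A) = 3*((A**2 - 381*A) + 317) = 3*(317 + A**2 - 381*A) = 951 - 1143*A + 3*A**2)
-p(g(5)) = -(951 - 1143*sqrt(5)*(9 + 5) + 3*(sqrt(5)*(9 + 5))**2) = -(951 - 1143*sqrt(5)*14 + 3*(sqrt(5)*14)**2) = -(951 - 16002*sqrt(5) + 3*(14*sqrt(5))**2) = -(951 - 16002*sqrt(5) + 3*980) = -(951 - 16002*sqrt(5) + 2940) = -(3891 - 16002*sqrt(5)) = -3891 + 16002*sqrt(5)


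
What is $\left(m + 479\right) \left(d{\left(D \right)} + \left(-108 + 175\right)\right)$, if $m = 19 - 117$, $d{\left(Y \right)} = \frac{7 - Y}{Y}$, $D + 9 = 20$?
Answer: $\frac{279273}{11} \approx 25388.0$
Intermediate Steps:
$D = 11$ ($D = -9 + 20 = 11$)
$d{\left(Y \right)} = \frac{7 - Y}{Y}$
$m = -98$ ($m = 19 - 117 = -98$)
$\left(m + 479\right) \left(d{\left(D \right)} + \left(-108 + 175\right)\right) = \left(-98 + 479\right) \left(\frac{7 - 11}{11} + \left(-108 + 175\right)\right) = 381 \left(\frac{7 - 11}{11} + 67\right) = 381 \left(\frac{1}{11} \left(-4\right) + 67\right) = 381 \left(- \frac{4}{11} + 67\right) = 381 \cdot \frac{733}{11} = \frac{279273}{11}$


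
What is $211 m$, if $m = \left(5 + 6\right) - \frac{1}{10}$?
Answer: $\frac{22999}{10} \approx 2299.9$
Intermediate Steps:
$m = \frac{109}{10}$ ($m = 11 - \frac{1}{10} = \frac{109}{10} \approx 10.9$)
$211 m = 211 \cdot \frac{109}{10} = \frac{22999}{10}$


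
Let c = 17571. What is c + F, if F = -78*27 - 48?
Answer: 15417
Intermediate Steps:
F = -2154 (F = -2106 - 48 = -2154)
c + F = 17571 - 2154 = 15417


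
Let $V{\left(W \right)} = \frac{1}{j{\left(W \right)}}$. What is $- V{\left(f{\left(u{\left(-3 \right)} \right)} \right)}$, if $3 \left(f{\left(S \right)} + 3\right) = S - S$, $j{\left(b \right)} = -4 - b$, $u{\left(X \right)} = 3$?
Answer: $1$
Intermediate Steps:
$f{\left(S \right)} = -3$ ($f{\left(S \right)} = -3 + \frac{S - S}{3} = -3 + \frac{1}{3} \cdot 0 = -3 + 0 = -3$)
$V{\left(W \right)} = \frac{1}{-4 - W}$
$- V{\left(f{\left(u{\left(-3 \right)} \right)} \right)} = - \frac{-1}{4 - 3} = - \frac{-1}{1} = - \left(-1\right) 1 = \left(-1\right) \left(-1\right) = 1$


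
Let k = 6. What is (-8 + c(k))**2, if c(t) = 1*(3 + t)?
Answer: 1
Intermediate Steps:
c(t) = 3 + t
(-8 + c(k))**2 = (-8 + (3 + 6))**2 = (-8 + 9)**2 = 1**2 = 1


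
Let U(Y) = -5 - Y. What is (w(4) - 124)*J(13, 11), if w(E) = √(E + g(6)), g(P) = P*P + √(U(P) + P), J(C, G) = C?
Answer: -1612 + 13*√(40 + I*√5) ≈ -1529.7 + 2.2972*I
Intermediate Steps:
g(P) = P² + I*√5 (g(P) = P*P + √((-5 - P) + P) = P² + √(-5) = P² + I*√5)
w(E) = √(36 + E + I*√5) (w(E) = √(E + (6² + I*√5)) = √(E + (36 + I*√5)) = √(36 + E + I*√5))
(w(4) - 124)*J(13, 11) = (√(36 + 4 + I*√5) - 124)*13 = (√(40 + I*√5) - 124)*13 = (-124 + √(40 + I*√5))*13 = -1612 + 13*√(40 + I*√5)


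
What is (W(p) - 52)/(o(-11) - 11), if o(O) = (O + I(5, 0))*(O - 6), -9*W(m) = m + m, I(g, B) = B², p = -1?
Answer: -233/792 ≈ -0.29419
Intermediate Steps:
W(m) = -2*m/9 (W(m) = -(m + m)/9 = -2*m/9)
o(O) = O*(-6 + O) (o(O) = (O + 0²)*(O - 6) = (O + 0)*(-6 + O) = O*(-6 + O))
(W(p) - 52)/(o(-11) - 11) = (-2/9*(-1) - 52)/(-11*(-6 - 11) - 11) = (2/9 - 52)/(-11*(-17) - 11) = -466/9/(187 - 11) = -466/9/176 = (1/176)*(-466/9) = -233/792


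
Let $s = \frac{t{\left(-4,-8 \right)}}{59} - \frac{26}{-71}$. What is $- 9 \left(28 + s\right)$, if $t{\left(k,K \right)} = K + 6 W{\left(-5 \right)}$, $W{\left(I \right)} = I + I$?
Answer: $- \frac{1025982}{4189} \approx -244.92$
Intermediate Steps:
$W{\left(I \right)} = 2 I$
$t{\left(k,K \right)} = -60 + K$ ($t{\left(k,K \right)} = K + 6 \cdot 2 \left(-5\right) = K + 6 \left(-10\right) = K - 60 = -60 + K$)
$s = - \frac{3294}{4189}$ ($s = \frac{-60 - 8}{59} - \frac{26}{-71} = \left(-68\right) \frac{1}{59} - - \frac{26}{71} = - \frac{68}{59} + \frac{26}{71} = - \frac{3294}{4189} \approx -0.78635$)
$- 9 \left(28 + s\right) = - 9 \left(28 - \frac{3294}{4189}\right) = \left(-9\right) \frac{113998}{4189} = - \frac{1025982}{4189}$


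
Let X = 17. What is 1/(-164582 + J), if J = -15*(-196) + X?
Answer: -1/161625 ≈ -6.1872e-6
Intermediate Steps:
J = 2957 (J = -15*(-196) + 17 = 2940 + 17 = 2957)
1/(-164582 + J) = 1/(-164582 + 2957) = 1/(-161625) = -1/161625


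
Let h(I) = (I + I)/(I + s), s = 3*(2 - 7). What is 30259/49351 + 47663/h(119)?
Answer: 1027889663/49351 ≈ 20828.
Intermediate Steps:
s = -15 (s = 3*(-5) = -15)
h(I) = 2*I/(-15 + I) (h(I) = (I + I)/(I - 15) = (2*I)/(-15 + I) = 2*I/(-15 + I))
30259/49351 + 47663/h(119) = 30259/49351 + 47663/((2*119/(-15 + 119))) = 30259*(1/49351) + 47663/((2*119/104)) = 30259/49351 + 47663/((2*119*(1/104))) = 30259/49351 + 47663/(119/52) = 30259/49351 + 47663*(52/119) = 30259/49351 + 354068/17 = 1027889663/49351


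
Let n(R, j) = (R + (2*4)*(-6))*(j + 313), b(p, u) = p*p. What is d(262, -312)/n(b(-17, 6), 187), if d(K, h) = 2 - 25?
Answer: -23/120500 ≈ -0.00019087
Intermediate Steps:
d(K, h) = -23
b(p, u) = p**2
n(R, j) = (-48 + R)*(313 + j) (n(R, j) = (R + 8*(-6))*(313 + j) = (R - 48)*(313 + j) = (-48 + R)*(313 + j))
d(262, -312)/n(b(-17, 6), 187) = -23/(-15024 - 48*187 + 313*(-17)**2 + (-17)**2*187) = -23/(-15024 - 8976 + 313*289 + 289*187) = -23/(-15024 - 8976 + 90457 + 54043) = -23/120500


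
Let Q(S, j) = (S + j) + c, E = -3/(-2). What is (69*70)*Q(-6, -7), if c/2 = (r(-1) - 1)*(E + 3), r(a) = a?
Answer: -149730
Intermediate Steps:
E = 3/2 (E = -3*(-½) = 3/2 ≈ 1.5000)
c = -18 (c = 2*((-1 - 1)*(3/2 + 3)) = 2*(-2*9/2) = 2*(-9) = -18)
Q(S, j) = -18 + S + j (Q(S, j) = (S + j) - 18 = -18 + S + j)
(69*70)*Q(-6, -7) = (69*70)*(-18 - 6 - 7) = 4830*(-31) = -149730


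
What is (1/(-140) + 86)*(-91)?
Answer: -156507/20 ≈ -7825.4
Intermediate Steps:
(1/(-140) + 86)*(-91) = (-1/140 + 86)*(-91) = (12039/140)*(-91) = -156507/20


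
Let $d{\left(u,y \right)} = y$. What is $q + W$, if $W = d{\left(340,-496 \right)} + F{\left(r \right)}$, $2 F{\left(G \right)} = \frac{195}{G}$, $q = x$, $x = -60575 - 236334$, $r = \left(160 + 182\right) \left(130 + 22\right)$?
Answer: $- \frac{10306867615}{34656} \approx -2.9741 \cdot 10^{5}$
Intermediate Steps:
$r = 51984$ ($r = 342 \cdot 152 = 51984$)
$x = -296909$ ($x = -60575 - 236334 = -296909$)
$q = -296909$
$F{\left(G \right)} = \frac{195}{2 G}$ ($F{\left(G \right)} = \frac{195 \frac{1}{G}}{2} = \frac{195}{2 G}$)
$W = - \frac{17189311}{34656}$ ($W = -496 + \frac{195}{2 \cdot 51984} = -496 + \frac{195}{2} \cdot \frac{1}{51984} = -496 + \frac{65}{34656} = - \frac{17189311}{34656} \approx -496.0$)
$q + W = -296909 - \frac{17189311}{34656} = - \frac{10306867615}{34656}$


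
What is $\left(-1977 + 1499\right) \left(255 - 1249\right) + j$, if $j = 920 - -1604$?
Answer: $477656$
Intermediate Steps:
$j = 2524$ ($j = 920 + 1604 = 2524$)
$\left(-1977 + 1499\right) \left(255 - 1249\right) + j = \left(-1977 + 1499\right) \left(255 - 1249\right) + 2524 = \left(-478\right) \left(-994\right) + 2524 = 475132 + 2524 = 477656$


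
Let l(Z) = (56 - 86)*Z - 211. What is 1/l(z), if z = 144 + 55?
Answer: -1/6181 ≈ -0.00016179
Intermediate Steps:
z = 199
l(Z) = -211 - 30*Z (l(Z) = -30*Z - 211 = -211 - 30*Z)
1/l(z) = 1/(-211 - 30*199) = 1/(-211 - 5970) = 1/(-6181) = -1/6181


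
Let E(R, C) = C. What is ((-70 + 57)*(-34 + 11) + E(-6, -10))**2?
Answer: 83521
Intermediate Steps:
((-70 + 57)*(-34 + 11) + E(-6, -10))**2 = ((-70 + 57)*(-34 + 11) - 10)**2 = (-13*(-23) - 10)**2 = (299 - 10)**2 = 289**2 = 83521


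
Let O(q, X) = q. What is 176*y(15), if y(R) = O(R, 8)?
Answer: 2640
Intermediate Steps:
y(R) = R
176*y(15) = 176*15 = 2640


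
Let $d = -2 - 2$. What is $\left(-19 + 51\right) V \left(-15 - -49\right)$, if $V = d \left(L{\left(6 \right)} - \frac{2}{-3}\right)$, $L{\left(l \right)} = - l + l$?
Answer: $- \frac{8704}{3} \approx -2901.3$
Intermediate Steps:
$d = -4$
$L{\left(l \right)} = 0$
$V = - \frac{8}{3}$ ($V = - 4 \left(0 - \frac{2}{-3}\right) = - 4 \left(0 - - \frac{2}{3}\right) = - 4 \left(0 + \frac{2}{3}\right) = \left(-4\right) \frac{2}{3} = - \frac{8}{3} \approx -2.6667$)
$\left(-19 + 51\right) V \left(-15 - -49\right) = \left(-19 + 51\right) \left(- \frac{8}{3}\right) \left(-15 - -49\right) = 32 \left(- \frac{8}{3}\right) \left(-15 + 49\right) = \left(- \frac{256}{3}\right) 34 = - \frac{8704}{3}$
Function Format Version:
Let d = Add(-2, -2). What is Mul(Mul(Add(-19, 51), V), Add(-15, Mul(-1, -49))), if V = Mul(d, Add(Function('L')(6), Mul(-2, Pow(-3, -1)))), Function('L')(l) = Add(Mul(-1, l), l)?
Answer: Rational(-8704, 3) ≈ -2901.3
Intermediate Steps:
d = -4
Function('L')(l) = 0
V = Rational(-8, 3) (V = Mul(-4, Add(0, Mul(-2, Pow(-3, -1)))) = Mul(-4, Add(0, Mul(-2, Rational(-1, 3)))) = Mul(-4, Add(0, Rational(2, 3))) = Mul(-4, Rational(2, 3)) = Rational(-8, 3) ≈ -2.6667)
Mul(Mul(Add(-19, 51), V), Add(-15, Mul(-1, -49))) = Mul(Mul(Add(-19, 51), Rational(-8, 3)), Add(-15, Mul(-1, -49))) = Mul(Mul(32, Rational(-8, 3)), Add(-15, 49)) = Mul(Rational(-256, 3), 34) = Rational(-8704, 3)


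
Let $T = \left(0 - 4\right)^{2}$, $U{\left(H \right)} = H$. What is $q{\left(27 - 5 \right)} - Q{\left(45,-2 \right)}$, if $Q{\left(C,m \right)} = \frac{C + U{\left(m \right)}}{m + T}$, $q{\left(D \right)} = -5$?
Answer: $- \frac{113}{14} \approx -8.0714$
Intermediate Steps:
$T = 16$ ($T = \left(-4\right)^{2} = 16$)
$Q{\left(C,m \right)} = \frac{C + m}{16 + m}$ ($Q{\left(C,m \right)} = \frac{C + m}{m + 16} = \frac{C + m}{16 + m}$)
$q{\left(27 - 5 \right)} - Q{\left(45,-2 \right)} = -5 - \frac{45 - 2}{16 - 2} = -5 - \frac{1}{14} \cdot 43 = -5 - \frac{43}{14} = - \frac{113}{14}$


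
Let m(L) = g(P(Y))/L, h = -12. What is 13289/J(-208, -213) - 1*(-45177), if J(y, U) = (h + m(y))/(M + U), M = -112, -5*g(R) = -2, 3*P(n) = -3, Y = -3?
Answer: 2527790657/6241 ≈ 4.0503e+5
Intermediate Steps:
P(n) = -1 (P(n) = (⅓)*(-3) = -1)
g(R) = ⅖ (g(R) = -⅕*(-2) = ⅖)
m(L) = 2/(5*L)
J(y, U) = (-12 + 2/(5*y))/(-112 + U)
13289/J(-208, -213) - 1*(-45177) = 13289/(((⅖)*(1 - 30*(-208))/(-208*(-112 - 213)))) - 1*(-45177) = 13289/(((⅖)*(-1/208)*(1 + 6240)/(-325))) + 45177 = 13289/(((⅖)*(-1/208)*(-1/325)*6241)) + 45177 = 13289/(6241/169000) + 45177 = 13289*(169000/6241) + 45177 = 2245841000/6241 + 45177 = 2527790657/6241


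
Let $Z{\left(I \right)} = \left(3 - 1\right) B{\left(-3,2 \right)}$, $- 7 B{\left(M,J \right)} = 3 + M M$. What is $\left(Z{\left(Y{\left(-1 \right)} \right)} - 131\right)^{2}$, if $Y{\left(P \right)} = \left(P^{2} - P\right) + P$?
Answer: $\frac{885481}{49} \approx 18071.0$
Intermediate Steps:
$B{\left(M,J \right)} = - \frac{3}{7} - \frac{M^{2}}{7}$ ($B{\left(M,J \right)} = - \frac{3 + M M}{7} = - \frac{3 + M^{2}}{7} = - \frac{3}{7} - \frac{M^{2}}{7}$)
$Y{\left(P \right)} = P^{2}$
$Z{\left(I \right)} = - \frac{24}{7}$ ($Z{\left(I \right)} = \left(3 - 1\right) \left(- \frac{3}{7} - \frac{\left(-3\right)^{2}}{7}\right) = 2 \left(- \frac{3}{7} - \frac{9}{7}\right) = 2 \left(- \frac{12}{7}\right) = - \frac{24}{7}$)
$\left(Z{\left(Y{\left(-1 \right)} \right)} - 131\right)^{2} = \left(- \frac{24}{7} - 131\right)^{2} = \left(- \frac{941}{7}\right)^{2} = \frac{885481}{49}$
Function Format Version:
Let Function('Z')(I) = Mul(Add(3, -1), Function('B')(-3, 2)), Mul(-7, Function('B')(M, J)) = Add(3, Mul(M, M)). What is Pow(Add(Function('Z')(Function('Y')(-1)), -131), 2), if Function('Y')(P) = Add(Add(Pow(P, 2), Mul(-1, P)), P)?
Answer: Rational(885481, 49) ≈ 18071.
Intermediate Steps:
Function('B')(M, J) = Add(Rational(-3, 7), Mul(Rational(-1, 7), Pow(M, 2))) (Function('B')(M, J) = Mul(Rational(-1, 7), Add(3, Mul(M, M))) = Mul(Rational(-1, 7), Add(3, Pow(M, 2))) = Add(Rational(-3, 7), Mul(Rational(-1, 7), Pow(M, 2))))
Function('Y')(P) = Pow(P, 2)
Function('Z')(I) = Rational(-24, 7) (Function('Z')(I) = Mul(Add(3, -1), Add(Rational(-3, 7), Mul(Rational(-1, 7), Pow(-3, 2)))) = Mul(2, Add(Rational(-3, 7), Mul(Rational(-1, 7), 9))) = Mul(2, Add(Rational(-3, 7), Rational(-9, 7))) = Mul(2, Rational(-12, 7)) = Rational(-24, 7))
Pow(Add(Function('Z')(Function('Y')(-1)), -131), 2) = Pow(Add(Rational(-24, 7), -131), 2) = Pow(Rational(-941, 7), 2) = Rational(885481, 49)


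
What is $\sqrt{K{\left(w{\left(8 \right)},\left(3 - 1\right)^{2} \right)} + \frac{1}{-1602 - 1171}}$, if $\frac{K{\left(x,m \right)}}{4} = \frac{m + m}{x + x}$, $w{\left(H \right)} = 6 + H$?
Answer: $\frac{\sqrt{430477747}}{19411} \approx 1.0689$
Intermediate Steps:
$K{\left(x,m \right)} = \frac{4 m}{x}$ ($K{\left(x,m \right)} = 4 \frac{m + m}{x + x} = 4 \frac{2 m}{2 x} = 4 \cdot 2 m \frac{1}{2 x} = 4 \frac{m}{x} = \frac{4 m}{x}$)
$\sqrt{K{\left(w{\left(8 \right)},\left(3 - 1\right)^{2} \right)} + \frac{1}{-1602 - 1171}} = \sqrt{\frac{4 \left(3 - 1\right)^{2}}{6 + 8} + \frac{1}{-1602 - 1171}} = \sqrt{\frac{4 \cdot 2^{2}}{14} + \frac{1}{-2773}} = \sqrt{4 \cdot 4 \cdot \frac{1}{14} - \frac{1}{2773}} = \sqrt{\frac{8}{7} - \frac{1}{2773}} = \sqrt{\frac{22177}{19411}} = \frac{\sqrt{430477747}}{19411}$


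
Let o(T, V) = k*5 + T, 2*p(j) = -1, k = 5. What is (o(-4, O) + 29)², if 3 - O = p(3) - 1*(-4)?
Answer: 2500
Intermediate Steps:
p(j) = -½ (p(j) = (½)*(-1) = -½)
O = -½ (O = 3 - (-½ - 1*(-4)) = 3 - (-½ + 4) = 3 - 1*7/2 = 3 - 7/2 = -½ ≈ -0.50000)
o(T, V) = 25 + T (o(T, V) = 5*5 + T = 25 + T)
(o(-4, O) + 29)² = ((25 - 4) + 29)² = (21 + 29)² = 50² = 2500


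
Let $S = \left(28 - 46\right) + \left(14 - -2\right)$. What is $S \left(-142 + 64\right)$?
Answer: $156$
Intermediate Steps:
$S = -2$ ($S = -18 + \left(14 + 2\right) = -18 + 16 = -2$)
$S \left(-142 + 64\right) = - 2 \left(-142 + 64\right) = \left(-2\right) \left(-78\right) = 156$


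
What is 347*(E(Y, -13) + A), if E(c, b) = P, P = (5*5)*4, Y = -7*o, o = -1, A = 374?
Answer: 164478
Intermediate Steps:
Y = 7 (Y = -7*(-1) = 7)
P = 100 (P = 25*4 = 100)
E(c, b) = 100
347*(E(Y, -13) + A) = 347*(100 + 374) = 347*474 = 164478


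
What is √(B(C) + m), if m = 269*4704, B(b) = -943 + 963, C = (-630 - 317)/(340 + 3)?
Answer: 2*√316349 ≈ 1124.9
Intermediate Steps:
C = -947/343 ≈ -2.7609
B(b) = 20
m = 1265376
√(B(C) + m) = √(20 + 1265376) = √1265396 = 2*√316349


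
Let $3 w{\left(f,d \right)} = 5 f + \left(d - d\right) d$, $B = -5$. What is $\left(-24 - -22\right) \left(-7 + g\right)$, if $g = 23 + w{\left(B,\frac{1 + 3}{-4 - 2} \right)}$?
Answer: $- \frac{46}{3} \approx -15.333$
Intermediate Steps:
$w{\left(f,d \right)} = \frac{5 f}{3}$ ($w{\left(f,d \right)} = \frac{5 f + \left(d - d\right) d}{3} = \frac{5 f + 0 d}{3} = \frac{5 f + 0}{3} = \frac{5 f}{3}$)
$g = \frac{44}{3}$ ($g = 23 + \frac{5}{3} \left(-5\right) = 23 - \frac{25}{3} = \frac{44}{3} \approx 14.667$)
$\left(-24 - -22\right) \left(-7 + g\right) = \left(-24 - -22\right) \left(-7 + \frac{44}{3}\right) = \left(-24 + 22\right) \frac{23}{3} = \left(-2\right) \frac{23}{3} = - \frac{46}{3}$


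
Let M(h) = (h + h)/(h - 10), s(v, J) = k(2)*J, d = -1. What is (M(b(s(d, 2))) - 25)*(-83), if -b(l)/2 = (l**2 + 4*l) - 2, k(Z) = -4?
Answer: 13529/7 ≈ 1932.7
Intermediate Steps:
s(v, J) = -4*J
b(l) = 4 - 8*l - 2*l**2 (b(l) = -2*((l**2 + 4*l) - 2) = -2*(-2 + l**2 + 4*l) = 4 - 8*l - 2*l**2)
M(h) = 2*h/(-10 + h) (M(h) = (2*h)/(-10 + h) = 2*h/(-10 + h))
(M(b(s(d, 2))) - 25)*(-83) = (2*(4 - (-32)*2 - 2*(-4*2)**2)/(-10 + (4 - (-32)*2 - 2*(-4*2)**2)) - 25)*(-83) = (2*(4 - 8*(-8) - 2*(-8)**2)/(-10 + (4 - 8*(-8) - 2*(-8)**2)) - 25)*(-83) = (2*(4 + 64 - 2*64)/(-10 + (4 + 64 - 2*64)) - 25)*(-83) = (2*(4 + 64 - 128)/(-10 + (4 + 64 - 128)) - 25)*(-83) = (2*(-60)/(-10 - 60) - 25)*(-83) = (2*(-60)/(-70) - 25)*(-83) = (2*(-60)*(-1/70) - 25)*(-83) = (12/7 - 25)*(-83) = -163/7*(-83) = 13529/7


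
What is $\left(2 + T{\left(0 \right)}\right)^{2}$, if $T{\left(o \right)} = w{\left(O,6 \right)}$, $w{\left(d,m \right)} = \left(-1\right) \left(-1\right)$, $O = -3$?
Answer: $9$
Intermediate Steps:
$w{\left(d,m \right)} = 1$
$T{\left(o \right)} = 1$
$\left(2 + T{\left(0 \right)}\right)^{2} = \left(2 + 1\right)^{2} = 3^{2} = 9$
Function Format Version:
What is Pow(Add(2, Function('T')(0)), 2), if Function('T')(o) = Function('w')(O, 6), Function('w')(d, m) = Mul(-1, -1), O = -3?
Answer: 9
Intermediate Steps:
Function('w')(d, m) = 1
Function('T')(o) = 1
Pow(Add(2, Function('T')(0)), 2) = Pow(Add(2, 1), 2) = Pow(3, 2) = 9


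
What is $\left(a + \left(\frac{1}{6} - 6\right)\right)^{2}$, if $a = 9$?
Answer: $\frac{361}{36} \approx 10.028$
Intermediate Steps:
$\left(a + \left(\frac{1}{6} - 6\right)\right)^{2} = \left(9 + \left(\frac{1}{6} - 6\right)\right)^{2} = \left(9 - \frac{35}{6}\right)^{2} = \left(\frac{19}{6}\right)^{2} = \frac{361}{36}$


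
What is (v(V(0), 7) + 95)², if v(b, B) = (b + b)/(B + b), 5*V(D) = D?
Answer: 9025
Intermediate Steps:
V(D) = D/5
v(b, B) = 2*b/(B + b) (v(b, B) = (2*b)/(B + b) = 2*b/(B + b))
(v(V(0), 7) + 95)² = (2*((⅕)*0)/(7 + (⅕)*0) + 95)² = (2*0/(7 + 0) + 95)² = (2*0/7 + 95)² = (2*0*(⅐) + 95)² = (0 + 95)² = 95² = 9025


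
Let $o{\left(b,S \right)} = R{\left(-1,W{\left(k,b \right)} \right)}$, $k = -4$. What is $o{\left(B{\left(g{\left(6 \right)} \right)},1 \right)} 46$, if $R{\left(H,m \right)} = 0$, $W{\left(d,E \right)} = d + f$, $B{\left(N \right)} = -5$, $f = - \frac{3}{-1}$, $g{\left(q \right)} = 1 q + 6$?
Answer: $0$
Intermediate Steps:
$g{\left(q \right)} = 6 + q$ ($g{\left(q \right)} = q + 6 = 6 + q$)
$f = 3$ ($f = \left(-3\right) \left(-1\right) = 3$)
$W{\left(d,E \right)} = 3 + d$ ($W{\left(d,E \right)} = d + 3 = 3 + d$)
$o{\left(b,S \right)} = 0$
$o{\left(B{\left(g{\left(6 \right)} \right)},1 \right)} 46 = 0 \cdot 46 = 0$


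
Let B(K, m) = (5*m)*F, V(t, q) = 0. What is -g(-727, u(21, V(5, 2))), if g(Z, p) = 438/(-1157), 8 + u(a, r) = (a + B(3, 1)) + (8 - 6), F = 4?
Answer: 438/1157 ≈ 0.37857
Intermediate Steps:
B(K, m) = 20*m (B(K, m) = (5*m)*4 = 20*m)
u(a, r) = 14 + a (u(a, r) = -8 + ((a + 20*1) + (8 - 6)) = -8 + ((a + 20) + 2) = -8 + ((20 + a) + 2) = -8 + (22 + a) = 14 + a)
g(Z, p) = -438/1157 (g(Z, p) = 438*(-1/1157) = -438/1157)
-g(-727, u(21, V(5, 2))) = -1*(-438/1157) = 438/1157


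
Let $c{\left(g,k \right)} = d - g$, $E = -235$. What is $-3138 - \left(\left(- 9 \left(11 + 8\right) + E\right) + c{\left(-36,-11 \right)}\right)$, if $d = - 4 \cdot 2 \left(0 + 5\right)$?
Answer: $-2728$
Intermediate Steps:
$d = -40$ ($d = - 4 \cdot 2 \cdot 5 = \left(-4\right) 10 = -40$)
$c{\left(g,k \right)} = -40 - g$
$-3138 - \left(\left(- 9 \left(11 + 8\right) + E\right) + c{\left(-36,-11 \right)}\right) = -3138 - \left(\left(- 9 \left(11 + 8\right) - 235\right) - 4\right) = -3138 - \left(\left(\left(-9\right) 19 - 235\right) + \left(-40 + 36\right)\right) = -3138 - \left(\left(-171 - 235\right) - 4\right) = -3138 - \left(-406 - 4\right) = -3138 - -410 = -3138 + 410 = -2728$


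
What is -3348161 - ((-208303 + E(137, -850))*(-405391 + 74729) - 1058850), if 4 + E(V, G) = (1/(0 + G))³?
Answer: -21150925146974227831/307062500 ≈ -6.8881e+10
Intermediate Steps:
E(V, G) = -4 + G⁻³ (E(V, G) = -4 + (1/(0 + G))³ = -4 + (1/G)³ = -4 + G⁻³)
-3348161 - ((-208303 + E(137, -850))*(-405391 + 74729) - 1058850) = -3348161 - ((-208303 + (-4 + (-850)⁻³))*(-405391 + 74729) - 1058850) = -3348161 - ((-208303 + (-4 - 1/614125000))*(-330662) - 1058850) = -3348161 - ((-208303 - 2456500001/614125000)*(-330662) - 1058850) = -3348161 - (-127926536375001/614125000*(-330662) - 1058850) = -3348161 - (21150222185415290331/307062500 - 1058850) = -3348161 - 1*21149897052287165331/307062500 = -3348161 - 21149897052287165331/307062500 = -21150925146974227831/307062500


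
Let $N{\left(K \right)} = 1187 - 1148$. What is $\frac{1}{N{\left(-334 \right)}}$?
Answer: $\frac{1}{39} \approx 0.025641$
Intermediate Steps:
$N{\left(K \right)} = 39$
$\frac{1}{N{\left(-334 \right)}} = \frac{1}{39}$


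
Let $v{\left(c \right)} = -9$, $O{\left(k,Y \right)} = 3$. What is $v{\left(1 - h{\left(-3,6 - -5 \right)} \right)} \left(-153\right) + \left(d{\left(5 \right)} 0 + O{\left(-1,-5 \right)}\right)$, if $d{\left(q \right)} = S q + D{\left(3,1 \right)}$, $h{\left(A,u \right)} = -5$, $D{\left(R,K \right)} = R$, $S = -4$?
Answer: $1380$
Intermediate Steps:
$d{\left(q \right)} = 3 - 4 q$ ($d{\left(q \right)} = - 4 q + 3 = 3 - 4 q$)
$v{\left(1 - h{\left(-3,6 - -5 \right)} \right)} \left(-153\right) + \left(d{\left(5 \right)} 0 + O{\left(-1,-5 \right)}\right) = \left(-9\right) \left(-153\right) + \left(\left(3 - 20\right) 0 + 3\right) = 1377 + \left(\left(3 - 20\right) 0 + 3\right) = 1377 + \left(\left(-17\right) 0 + 3\right) = 1377 + \left(0 + 3\right) = 1377 + 3 = 1380$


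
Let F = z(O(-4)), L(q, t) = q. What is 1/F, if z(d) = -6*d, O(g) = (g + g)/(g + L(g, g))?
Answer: -⅙ ≈ -0.16667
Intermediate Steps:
O(g) = 1 (O(g) = (g + g)/(g + g) = (2*g)/((2*g)) = (2*g)*(1/(2*g)) = 1)
F = -6 (F = -6*1 = -6)
1/F = 1/(-6) = -⅙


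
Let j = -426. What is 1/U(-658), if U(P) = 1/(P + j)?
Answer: -1084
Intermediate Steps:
U(P) = 1/(-426 + P) (U(P) = 1/(P - 426) = 1/(-426 + P))
1/U(-658) = 1/(1/(-426 - 658)) = 1/(1/(-1084)) = 1/(-1/1084) = -1084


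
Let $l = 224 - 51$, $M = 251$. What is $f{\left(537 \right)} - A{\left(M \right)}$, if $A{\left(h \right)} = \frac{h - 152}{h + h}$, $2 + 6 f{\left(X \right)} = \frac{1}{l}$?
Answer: $- \frac{22996}{43423} \approx -0.52958$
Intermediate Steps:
$l = 173$
$f{\left(X \right)} = - \frac{115}{346}$ ($f{\left(X \right)} = - \frac{1}{3} + \frac{1}{6 \cdot 173} = - \frac{1}{3} + \frac{1}{6} \cdot \frac{1}{173} = - \frac{1}{3} + \frac{1}{1038} = - \frac{115}{346}$)
$A{\left(h \right)} = \frac{-152 + h}{2 h}$
$f{\left(537 \right)} - A{\left(M \right)} = - \frac{115}{346} - \frac{-152 + 251}{2 \cdot 251} = - \frac{115}{346} - \frac{1}{2} \cdot \frac{1}{251} \cdot 99 = - \frac{115}{346} - \frac{99}{502} = - \frac{22996}{43423}$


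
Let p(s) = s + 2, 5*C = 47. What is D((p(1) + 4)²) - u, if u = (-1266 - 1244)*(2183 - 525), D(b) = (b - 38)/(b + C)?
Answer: 1215181415/292 ≈ 4.1616e+6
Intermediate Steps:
C = 47/5 (C = (⅕)*47 = 47/5 ≈ 9.4000)
p(s) = 2 + s
D(b) = (-38 + b)/(47/5 + b) (D(b) = (b - 38)/(b + 47/5) = (-38 + b)/(47/5 + b))
u = -4161580 (u = -2510*1658 = -4161580)
D((p(1) + 4)²) - u = 5*(-38 + ((2 + 1) + 4)²)/(47 + 5*((2 + 1) + 4)²) - 1*(-4161580) = 5*(-38 + (3 + 4)²)/(47 + 5*(3 + 4)²) + 4161580 = 5*(-38 + 7²)/(47 + 5*7²) + 4161580 = 5*(-38 + 49)/(47 + 5*49) + 4161580 = 5*11/(47 + 245) + 4161580 = 5*11/292 + 4161580 = 5*(1/292)*11 + 4161580 = 55/292 + 4161580 = 1215181415/292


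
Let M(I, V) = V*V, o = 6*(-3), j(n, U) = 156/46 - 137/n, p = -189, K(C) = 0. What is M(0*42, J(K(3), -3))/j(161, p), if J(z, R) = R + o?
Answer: 71001/409 ≈ 173.60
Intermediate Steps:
j(n, U) = 78/23 - 137/n (j(n, U) = 156*(1/46) - 137/n = 78/23 - 137/n)
o = -18
J(z, R) = -18 + R (J(z, R) = R - 18 = -18 + R)
M(I, V) = V²
M(0*42, J(K(3), -3))/j(161, p) = (-18 - 3)²/(78/23 - 137/161) = (-21)²/(78/23 - 137*1/161) = 441/(78/23 - 137/161) = 441/(409/161) = 441*(161/409) = 71001/409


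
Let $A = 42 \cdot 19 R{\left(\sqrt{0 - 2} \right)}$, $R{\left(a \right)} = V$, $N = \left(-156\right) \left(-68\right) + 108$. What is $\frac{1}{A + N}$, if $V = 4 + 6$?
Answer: $\frac{1}{18696} \approx 5.3487 \cdot 10^{-5}$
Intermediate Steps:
$V = 10$
$N = 10716$ ($N = 10608 + 108 = 10716$)
$R{\left(a \right)} = 10$
$A = 7980$ ($A = 42 \cdot 19 \cdot 10 = 798 \cdot 10 = 7980$)
$\frac{1}{A + N} = \frac{1}{7980 + 10716} = \frac{1}{18696}$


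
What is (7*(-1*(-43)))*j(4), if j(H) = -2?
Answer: -602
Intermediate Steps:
(7*(-1*(-43)))*j(4) = (7*(-1*(-43)))*(-2) = (7*43)*(-2) = 301*(-2) = -602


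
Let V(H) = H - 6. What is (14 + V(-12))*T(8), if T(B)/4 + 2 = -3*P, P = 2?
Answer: 128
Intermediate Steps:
V(H) = -6 + H
T(B) = -32 (T(B) = -8 + 4*(-3*2) = -8 + 4*(-6) = -8 - 24 = -32)
(14 + V(-12))*T(8) = (14 + (-6 - 12))*(-32) = (14 - 18)*(-32) = -4*(-32) = 128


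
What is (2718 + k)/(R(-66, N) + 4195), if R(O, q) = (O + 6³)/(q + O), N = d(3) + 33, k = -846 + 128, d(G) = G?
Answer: 200/419 ≈ 0.47733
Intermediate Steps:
k = -718
N = 36 (N = 3 + 33 = 36)
R(O, q) = (216 + O)/(O + q) (R(O, q) = (O + 216)/(O + q) = (216 + O)/(O + q))
(2718 + k)/(R(-66, N) + 4195) = (2718 - 718)/((216 - 66)/(-66 + 36) + 4195) = 2000/(150/(-30) + 4195) = 2000/(-1/30*150 + 4195) = 2000/(-5 + 4195) = 2000/4190 = 2000*(1/4190) = 200/419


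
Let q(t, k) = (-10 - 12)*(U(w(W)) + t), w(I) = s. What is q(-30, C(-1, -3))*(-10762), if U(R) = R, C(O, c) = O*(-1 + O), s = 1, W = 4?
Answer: -6866156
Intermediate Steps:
w(I) = 1
q(t, k) = -22 - 22*t (q(t, k) = (-10 - 12)*(1 + t) = -22*(1 + t) = -22 - 22*t)
q(-30, C(-1, -3))*(-10762) = (-22 - 22*(-30))*(-10762) = (-22 + 660)*(-10762) = 638*(-10762) = -6866156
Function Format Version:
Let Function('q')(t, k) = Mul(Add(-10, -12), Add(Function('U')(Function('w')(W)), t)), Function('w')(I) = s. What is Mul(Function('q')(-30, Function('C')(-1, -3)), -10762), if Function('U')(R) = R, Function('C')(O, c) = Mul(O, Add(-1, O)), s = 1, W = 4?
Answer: -6866156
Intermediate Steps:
Function('w')(I) = 1
Function('q')(t, k) = Add(-22, Mul(-22, t)) (Function('q')(t, k) = Mul(Add(-10, -12), Add(1, t)) = Mul(-22, Add(1, t)) = Add(-22, Mul(-22, t)))
Mul(Function('q')(-30, Function('C')(-1, -3)), -10762) = Mul(Add(-22, Mul(-22, -30)), -10762) = Mul(Add(-22, 660), -10762) = Mul(638, -10762) = -6866156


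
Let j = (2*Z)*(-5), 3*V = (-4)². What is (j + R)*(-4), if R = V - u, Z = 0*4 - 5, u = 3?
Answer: -628/3 ≈ -209.33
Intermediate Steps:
V = 16/3 (V = (⅓)*(-4)² = (⅓)*16 = 16/3 ≈ 5.3333)
Z = -5 (Z = 0 - 5 = -5)
j = 50 (j = (2*(-5))*(-5) = -10*(-5) = 50)
R = 7/3 (R = 16/3 - 1*3 = 16/3 - 3 = 7/3 ≈ 2.3333)
(j + R)*(-4) = (50 + 7/3)*(-4) = (157/3)*(-4) = -628/3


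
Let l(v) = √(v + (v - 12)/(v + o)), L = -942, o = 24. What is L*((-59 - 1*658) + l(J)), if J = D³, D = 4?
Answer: 675414 - 3297*√638/11 ≈ 6.6784e+5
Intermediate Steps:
J = 64 (J = 4³ = 64)
l(v) = √(v + (-12 + v)/(24 + v)) (l(v) = √(v + (v - 12)/(v + 24)) = √(v + (-12 + v)/(24 + v)))
L*((-59 - 1*658) + l(J)) = -942*((-59 - 1*658) + √((-12 + 64 + 64*(24 + 64))/(24 + 64))) = -942*((-59 - 658) + √((-12 + 64 + 64*88)/88)) = -942*(-717 + √((-12 + 64 + 5632)/88)) = -942*(-717 + √((1/88)*5684)) = -942*(-717 + √(1421/22)) = -942*(-717 + 7*√638/22) = 675414 - 3297*√638/11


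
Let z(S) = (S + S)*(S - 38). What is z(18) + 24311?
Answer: 23591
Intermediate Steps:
z(S) = 2*S*(-38 + S) (z(S) = (2*S)*(-38 + S) = 2*S*(-38 + S))
z(18) + 24311 = 2*18*(-38 + 18) + 24311 = 2*18*(-20) + 24311 = -720 + 24311 = 23591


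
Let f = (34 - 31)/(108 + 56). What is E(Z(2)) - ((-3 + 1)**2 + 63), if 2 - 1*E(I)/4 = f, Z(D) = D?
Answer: -2422/41 ≈ -59.073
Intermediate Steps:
f = 3/164 ≈ 0.018293
E(I) = 325/41 (E(I) = 8 - 4*3/164 = 8 - 3/41 = 325/41)
E(Z(2)) - ((-3 + 1)**2 + 63) = 325/41 - ((-3 + 1)**2 + 63) = 325/41 - ((-2)**2 + 63) = 325/41 - (4 + 63) = 325/41 - 67 = -2422/41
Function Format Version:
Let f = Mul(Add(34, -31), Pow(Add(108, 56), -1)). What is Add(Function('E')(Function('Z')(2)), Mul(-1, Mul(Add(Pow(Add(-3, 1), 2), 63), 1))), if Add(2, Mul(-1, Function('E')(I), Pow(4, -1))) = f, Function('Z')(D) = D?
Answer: Rational(-2422, 41) ≈ -59.073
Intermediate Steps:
f = Rational(3, 164) (f = Mul(3, Pow(164, -1)) = Mul(3, Rational(1, 164)) = Rational(3, 164) ≈ 0.018293)
Function('E')(I) = Rational(325, 41) (Function('E')(I) = Add(8, Mul(-4, Rational(3, 164))) = Add(8, Rational(-3, 41)) = Rational(325, 41))
Add(Function('E')(Function('Z')(2)), Mul(-1, Mul(Add(Pow(Add(-3, 1), 2), 63), 1))) = Add(Rational(325, 41), Mul(-1, Mul(Add(Pow(Add(-3, 1), 2), 63), 1))) = Add(Rational(325, 41), Mul(-1, Mul(Add(Pow(-2, 2), 63), 1))) = Add(Rational(325, 41), Mul(-1, Mul(Add(4, 63), 1))) = Add(Rational(325, 41), Mul(-1, Mul(67, 1))) = Add(Rational(325, 41), Mul(-1, 67)) = Add(Rational(325, 41), -67) = Rational(-2422, 41)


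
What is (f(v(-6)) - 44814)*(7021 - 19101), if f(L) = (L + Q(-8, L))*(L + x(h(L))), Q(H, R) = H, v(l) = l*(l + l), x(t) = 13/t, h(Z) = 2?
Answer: 480663200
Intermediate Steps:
v(l) = 2*l² (v(l) = l*(2*l) = 2*l²)
f(L) = (-8 + L)*(13/2 + L) (f(L) = (L - 8)*(L + 13/2) = (-8 + L)*(L + 13*(½)) = (-8 + L)*(L + 13/2) = (-8 + L)*(13/2 + L))
(f(v(-6)) - 44814)*(7021 - 19101) = ((-52 + (2*(-6)²)² - 3*(-6)²) - 44814)*(7021 - 19101) = ((-52 + (2*36)² - 3*36) - 44814)*(-12080) = ((-52 + 72² - 3/2*72) - 44814)*(-12080) = ((-52 + 5184 - 108) - 44814)*(-12080) = (5024 - 44814)*(-12080) = -39790*(-12080) = 480663200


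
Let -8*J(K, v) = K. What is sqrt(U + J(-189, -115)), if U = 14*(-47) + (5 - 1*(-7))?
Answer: I*sqrt(9958)/4 ≈ 24.947*I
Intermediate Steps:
J(K, v) = -K/8
U = -646 (U = -658 + (5 + 7) = -658 + 12 = -646)
sqrt(U + J(-189, -115)) = sqrt(-646 - 1/8*(-189)) = sqrt(-646 + 189/8) = sqrt(-4979/8) = I*sqrt(9958)/4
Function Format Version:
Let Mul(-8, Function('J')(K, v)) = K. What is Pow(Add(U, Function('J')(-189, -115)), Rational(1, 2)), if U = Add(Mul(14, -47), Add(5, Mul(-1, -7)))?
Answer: Mul(Rational(1, 4), I, Pow(9958, Rational(1, 2))) ≈ Mul(24.947, I)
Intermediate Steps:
Function('J')(K, v) = Mul(Rational(-1, 8), K)
U = -646 (U = Add(-658, Add(5, 7)) = Add(-658, 12) = -646)
Pow(Add(U, Function('J')(-189, -115)), Rational(1, 2)) = Pow(Add(-646, Mul(Rational(-1, 8), -189)), Rational(1, 2)) = Pow(Add(-646, Rational(189, 8)), Rational(1, 2)) = Pow(Rational(-4979, 8), Rational(1, 2)) = Mul(Rational(1, 4), I, Pow(9958, Rational(1, 2)))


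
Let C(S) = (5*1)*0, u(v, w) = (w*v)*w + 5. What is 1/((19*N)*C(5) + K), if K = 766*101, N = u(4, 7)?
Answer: 1/77366 ≈ 1.2926e-5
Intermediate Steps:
u(v, w) = 5 + v*w² (u(v, w) = (v*w)*w + 5 = v*w² + 5 = 5 + v*w²)
N = 201 (N = 5 + 4*7² = 5 + 4*49 = 5 + 196 = 201)
C(S) = 0 (C(S) = 5*0 = 0)
K = 77366
1/((19*N)*C(5) + K) = 1/((19*201)*0 + 77366) = 1/(3819*0 + 77366) = 1/(0 + 77366) = 1/77366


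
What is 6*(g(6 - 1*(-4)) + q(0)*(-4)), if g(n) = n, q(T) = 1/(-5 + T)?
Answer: 324/5 ≈ 64.800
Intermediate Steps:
6*(g(6 - 1*(-4)) + q(0)*(-4)) = 6*((6 - 1*(-4)) - 4/(-5 + 0)) = 6*((6 + 4) - 4/(-5)) = 6*(10 - ⅕*(-4)) = 6*(10 + ⅘) = 6*(54/5) = 324/5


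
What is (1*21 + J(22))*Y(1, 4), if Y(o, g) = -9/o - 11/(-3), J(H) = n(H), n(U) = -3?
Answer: -96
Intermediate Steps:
J(H) = -3
Y(o, g) = 11/3 - 9/o (Y(o, g) = -9/o - 11*(-⅓) = -9/o + 11/3 = 11/3 - 9/o)
(1*21 + J(22))*Y(1, 4) = (1*21 - 3)*(11/3 - 9/1) = (21 - 3)*(11/3 - 9*1) = 18*(11/3 - 9) = 18*(-16/3) = -96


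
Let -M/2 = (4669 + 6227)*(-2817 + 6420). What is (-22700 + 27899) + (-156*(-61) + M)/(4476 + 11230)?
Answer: 1574217/7853 ≈ 200.46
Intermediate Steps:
M = -78516576 (M = -2*(4669 + 6227)*(-2817 + 6420) = -21792*3603 = -2*39258288 = -78516576)
(-22700 + 27899) + (-156*(-61) + M)/(4476 + 11230) = (-22700 + 27899) + (-156*(-61) - 78516576)/(4476 + 11230) = 5199 + (9516 - 78516576)/15706 = 5199 - 78507060*1/15706 = 5199 - 39253530/7853 = 1574217/7853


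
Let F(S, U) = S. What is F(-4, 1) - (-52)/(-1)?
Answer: -56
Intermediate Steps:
F(-4, 1) - (-52)/(-1) = -4 - (-52)/(-1) = -4 - (-52)*(-1) = -4 - 13*4 = -4 - 52 = -56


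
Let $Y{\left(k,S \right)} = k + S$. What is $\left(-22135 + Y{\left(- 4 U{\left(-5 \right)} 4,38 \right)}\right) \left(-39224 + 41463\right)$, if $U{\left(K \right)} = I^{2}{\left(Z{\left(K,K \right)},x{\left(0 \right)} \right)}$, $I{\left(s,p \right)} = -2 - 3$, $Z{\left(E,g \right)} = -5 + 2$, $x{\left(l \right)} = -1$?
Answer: $-50370783$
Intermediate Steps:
$Z{\left(E,g \right)} = -3$
$I{\left(s,p \right)} = -5$ ($I{\left(s,p \right)} = -2 - 3 = -5$)
$U{\left(K \right)} = 25$ ($U{\left(K \right)} = \left(-5\right)^{2} = 25$)
$Y{\left(k,S \right)} = S + k$
$\left(-22135 + Y{\left(- 4 U{\left(-5 \right)} 4,38 \right)}\right) \left(-39224 + 41463\right) = \left(-22135 + \left(38 + \left(-4\right) 25 \cdot 4\right)\right) \left(-39224 + 41463\right) = \left(-22135 + \left(38 - 400\right)\right) 2239 = \left(-22135 - 362\right) 2239 = \left(-22497\right) 2239 = -50370783$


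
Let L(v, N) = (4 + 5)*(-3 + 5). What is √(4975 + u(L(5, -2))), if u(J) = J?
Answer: √4993 ≈ 70.661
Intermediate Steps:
L(v, N) = 18 (L(v, N) = 9*2 = 18)
√(4975 + u(L(5, -2))) = √(4975 + 18) = √4993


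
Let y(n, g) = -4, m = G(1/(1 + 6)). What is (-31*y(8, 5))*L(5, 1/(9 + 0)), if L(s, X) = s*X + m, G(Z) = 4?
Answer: 5084/9 ≈ 564.89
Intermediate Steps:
m = 4
L(s, X) = 4 + X*s (L(s, X) = s*X + 4 = X*s + 4 = 4 + X*s)
(-31*y(8, 5))*L(5, 1/(9 + 0)) = (-31*(-4))*(4 + 5/(9 + 0)) = 124*(4 + 5/9) = 124*(41/9) = 5084/9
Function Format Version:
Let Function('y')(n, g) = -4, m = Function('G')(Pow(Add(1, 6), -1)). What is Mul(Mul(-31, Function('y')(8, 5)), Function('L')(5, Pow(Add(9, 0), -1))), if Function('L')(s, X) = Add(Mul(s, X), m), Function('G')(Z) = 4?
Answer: Rational(5084, 9) ≈ 564.89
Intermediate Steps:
m = 4
Function('L')(s, X) = Add(4, Mul(X, s)) (Function('L')(s, X) = Add(Mul(s, X), 4) = Add(Mul(X, s), 4) = Add(4, Mul(X, s)))
Mul(Mul(-31, Function('y')(8, 5)), Function('L')(5, Pow(Add(9, 0), -1))) = Mul(Mul(-31, -4), Add(4, Mul(Pow(Add(9, 0), -1), 5))) = Mul(124, Add(4, Mul(Pow(9, -1), 5))) = Mul(124, Add(4, Mul(Rational(1, 9), 5))) = Mul(124, Add(4, Rational(5, 9))) = Mul(124, Rational(41, 9)) = Rational(5084, 9)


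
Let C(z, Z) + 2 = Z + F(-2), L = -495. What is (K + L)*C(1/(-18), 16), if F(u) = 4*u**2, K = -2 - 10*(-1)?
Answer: -14610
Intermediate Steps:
K = 8 (K = -2 + 10 = 8)
C(z, Z) = 14 + Z (C(z, Z) = -2 + (Z + 4*(-2)**2) = -2 + (Z + 4*4) = -2 + (Z + 16) = -2 + (16 + Z) = 14 + Z)
(K + L)*C(1/(-18), 16) = (8 - 495)*(14 + 16) = -487*30 = -14610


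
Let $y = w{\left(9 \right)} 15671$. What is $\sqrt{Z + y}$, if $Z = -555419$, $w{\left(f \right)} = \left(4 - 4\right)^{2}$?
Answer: $i \sqrt{555419} \approx 745.26 i$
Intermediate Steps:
$w{\left(f \right)} = 0$ ($w{\left(f \right)} = 0^{2} = 0$)
$y = 0$ ($y = 0 \cdot 15671 = 0$)
$\sqrt{Z + y} = \sqrt{-555419 + 0} = \sqrt{-555419} = i \sqrt{555419}$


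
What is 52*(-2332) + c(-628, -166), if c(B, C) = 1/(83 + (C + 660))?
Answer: -69969327/577 ≈ -1.2126e+5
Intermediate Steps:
c(B, C) = 1/(743 + C) (c(B, C) = 1/(83 + (660 + C)) = 1/(743 + C))
52*(-2332) + c(-628, -166) = 52*(-2332) + 1/(743 - 166) = -121264 + 1/577 = -69969327/577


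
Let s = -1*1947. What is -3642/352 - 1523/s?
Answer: -297949/31152 ≈ -9.5644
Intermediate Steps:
s = -1947
-3642/352 - 1523/s = -3642/352 - 1523/(-1947) = -3642*1/352 - 1523*(-1/1947) = -1821/176 + 1523/1947 = -297949/31152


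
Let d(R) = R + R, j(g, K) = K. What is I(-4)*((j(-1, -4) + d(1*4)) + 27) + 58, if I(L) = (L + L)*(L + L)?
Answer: 2042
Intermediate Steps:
I(L) = 4*L**2 (I(L) = (2*L)*(2*L) = 4*L**2)
d(R) = 2*R
I(-4)*((j(-1, -4) + d(1*4)) + 27) + 58 = (4*(-4)**2)*((-4 + 2*(1*4)) + 27) + 58 = (4*16)*((-4 + 2*4) + 27) + 58 = 64*((-4 + 8) + 27) + 58 = 64*(4 + 27) + 58 = 64*31 + 58 = 1984 + 58 = 2042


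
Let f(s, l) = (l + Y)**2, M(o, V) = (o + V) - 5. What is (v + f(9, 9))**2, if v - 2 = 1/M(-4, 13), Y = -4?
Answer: 11881/16 ≈ 742.56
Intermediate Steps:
M(o, V) = -5 + V + o (M(o, V) = (V + o) - 5 = -5 + V + o)
v = 9/4 (v = 2 + 1/(-5 + 13 - 4) = 2 + 1/4 = 9/4 ≈ 2.2500)
f(s, l) = (-4 + l)**2 (f(s, l) = (l - 4)**2 = (-4 + l)**2)
(v + f(9, 9))**2 = (9/4 + (-4 + 9)**2)**2 = (9/4 + 5**2)**2 = (9/4 + 25)**2 = (109/4)**2 = 11881/16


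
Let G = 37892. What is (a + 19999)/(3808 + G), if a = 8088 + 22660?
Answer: 50747/41700 ≈ 1.2170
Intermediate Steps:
a = 30748
(a + 19999)/(3808 + G) = (30748 + 19999)/(3808 + 37892) = 50747/41700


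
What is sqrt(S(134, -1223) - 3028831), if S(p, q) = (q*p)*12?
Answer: I*sqrt(4995415) ≈ 2235.0*I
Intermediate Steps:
S(p, q) = 12*p*q (S(p, q) = (p*q)*12 = 12*p*q)
sqrt(S(134, -1223) - 3028831) = sqrt(12*134*(-1223) - 3028831) = sqrt(-1966584 - 3028831) = sqrt(-4995415) = I*sqrt(4995415)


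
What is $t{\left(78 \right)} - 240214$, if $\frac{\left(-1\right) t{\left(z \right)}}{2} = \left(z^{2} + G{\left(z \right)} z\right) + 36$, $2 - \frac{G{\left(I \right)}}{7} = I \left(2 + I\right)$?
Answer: $6559442$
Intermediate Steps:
$G{\left(I \right)} = 14 - 7 I \left(2 + I\right)$
$t{\left(z \right)} = -72 - 2 z^{2} - 2 z \left(14 - 14 z - 7 z^{2}\right)$ ($t{\left(z \right)} = - 2 \left(\left(z^{2} + \left(14 - 14 z - 7 z^{2}\right) z\right) + 36\right) = - 2 \left(\left(z^{2} + z \left(14 - 14 z - 7 z^{2}\right)\right) + 36\right) = - 2 \left(36 + z^{2} + z \left(14 - 14 z - 7 z^{2}\right)\right) = -72 - 2 z^{2} - 2 z \left(14 - 14 z - 7 z^{2}\right)$)
$t{\left(78 \right)} - 240214 = \left(-72 - 2184 + 14 \cdot 78^{3} + 26 \cdot 78^{2}\right) - 240214 = \left(-72 - 2184 + 14 \cdot 474552 + 26 \cdot 6084\right) - 240214 = \left(-72 - 2184 + 6643728 + 158184\right) - 240214 = 6799656 - 240214 = 6559442$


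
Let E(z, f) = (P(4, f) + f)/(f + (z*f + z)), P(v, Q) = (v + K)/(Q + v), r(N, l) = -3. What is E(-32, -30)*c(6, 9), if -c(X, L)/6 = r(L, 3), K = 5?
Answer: -7101/11674 ≈ -0.60827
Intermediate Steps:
c(X, L) = 18 (c(X, L) = -6*(-3) = 18)
P(v, Q) = (5 + v)/(Q + v) (P(v, Q) = (v + 5)/(Q + v) = (5 + v)/(Q + v))
E(z, f) = (f + 9/(4 + f))/(f + z + f*z) (E(z, f) = ((5 + 4)/(f + 4) + f)/(f + (z*f + z)) = (9/(4 + f) + f)/(f + (f*z + z)) = (9/(4 + f) + f)/(f + (z + f*z)) = (f + 9/(4 + f))/(f + z + f*z))
E(-32, -30)*c(6, 9) = ((9 - 30*(4 - 30))/((4 - 30)*(-30 - 32 - 30*(-32))))*18 = ((9 - 30*(-26))/((-26)*(-30 - 32 + 960)))*18 = -1/26*(9 + 780)/898*18 = -1/26*1/898*789*18 = -789/23348*18 = -7101/11674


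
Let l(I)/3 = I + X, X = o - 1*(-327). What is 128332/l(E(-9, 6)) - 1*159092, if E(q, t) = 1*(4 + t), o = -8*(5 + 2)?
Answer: -133986224/843 ≈ -1.5894e+5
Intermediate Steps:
o = -56 (o = -8*7 = -56)
X = 271 (X = -56 - 1*(-327) = -56 + 327 = 271)
E(q, t) = 4 + t
l(I) = 813 + 3*I (l(I) = 3*(I + 271) = 3*(271 + I) = 813 + 3*I)
128332/l(E(-9, 6)) - 1*159092 = 128332/(813 + 3*(4 + 6)) - 1*159092 = 128332/(813 + 3*10) - 159092 = 128332/(813 + 30) - 159092 = 128332/843 - 159092 = -133986224/843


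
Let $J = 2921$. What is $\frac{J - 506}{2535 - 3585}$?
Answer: $- \frac{23}{10} \approx -2.3$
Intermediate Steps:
$\frac{J - 506}{2535 - 3585} = \frac{2921 - 506}{2535 - 3585} = \frac{2415}{-1050} = 2415 \left(- \frac{1}{1050}\right) = - \frac{23}{10}$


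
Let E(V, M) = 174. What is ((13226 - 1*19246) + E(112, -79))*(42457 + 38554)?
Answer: -473590306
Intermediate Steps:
((13226 - 1*19246) + E(112, -79))*(42457 + 38554) = ((13226 - 1*19246) + 174)*(42457 + 38554) = ((13226 - 19246) + 174)*81011 = (-6020 + 174)*81011 = -5846*81011 = -473590306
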